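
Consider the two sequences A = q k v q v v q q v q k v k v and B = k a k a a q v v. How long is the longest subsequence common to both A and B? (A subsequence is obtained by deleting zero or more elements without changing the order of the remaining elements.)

A longest common subsequence is kqvv (length 4); the LCS DP confirms no longer common subsequence exists.

4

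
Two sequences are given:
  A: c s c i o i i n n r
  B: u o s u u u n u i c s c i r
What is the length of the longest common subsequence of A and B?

A longest common subsequence is cscir (length 5); the LCS DP confirms no longer common subsequence exists.

5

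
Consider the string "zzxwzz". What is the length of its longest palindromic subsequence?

5

One longest palindromic subsequence is zzwzz (positions 1,2,4,5,6); it reads the same forward and backward, and the interval DP gives dp[1][6] = 5.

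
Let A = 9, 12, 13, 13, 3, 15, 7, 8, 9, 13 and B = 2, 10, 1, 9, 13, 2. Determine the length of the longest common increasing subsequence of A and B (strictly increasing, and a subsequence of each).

For each value that appears in both, track the longest common increasing run ending there.
The best achievable length is 2; one witness is 9, 13 (A-positions 1,3, B-positions 4,5).

2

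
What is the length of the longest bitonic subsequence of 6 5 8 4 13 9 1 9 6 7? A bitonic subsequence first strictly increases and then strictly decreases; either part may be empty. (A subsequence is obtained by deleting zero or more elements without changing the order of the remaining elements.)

Let inc[i] be the LIS ending at i and dec[i] the longest strictly decreasing subsequence starting at i. inc = [1, 1, 2, 1, 3, 3, 1, 3, 2, 3], dec = [4, 3, 3, 2, 3, 2, 1, 2, 1, 1].
max_i inc[i]+dec[i]−1 = 5, with one witness 6, 8, 13, 9, 7.

5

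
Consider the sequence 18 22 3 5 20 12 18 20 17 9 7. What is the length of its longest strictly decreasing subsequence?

One longest decreasing subsequence is 22, 20, 18, 17, 9, 7 (positions 2,5,7,9,10,11), of length 6; no longer one exists.

6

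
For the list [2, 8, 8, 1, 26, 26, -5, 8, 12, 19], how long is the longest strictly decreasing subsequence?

Scanning left to right, the best length ending at each element is: 2→1, 8→1, 8→1, 1→2, 26→1, 26→1, -5→3, 8→2, 12→2, 19→2.
So the longest decreasing subsequence has length 3, e.g. 2, 1, -5.

3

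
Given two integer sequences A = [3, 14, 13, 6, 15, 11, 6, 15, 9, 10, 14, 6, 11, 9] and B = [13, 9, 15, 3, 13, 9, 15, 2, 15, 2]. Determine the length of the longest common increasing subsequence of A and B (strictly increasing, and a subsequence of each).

3

A longest common strictly increasing subsequence is 3, 13, 15 (length 3); it appears in order in both A and B, and no longer such subsequence exists.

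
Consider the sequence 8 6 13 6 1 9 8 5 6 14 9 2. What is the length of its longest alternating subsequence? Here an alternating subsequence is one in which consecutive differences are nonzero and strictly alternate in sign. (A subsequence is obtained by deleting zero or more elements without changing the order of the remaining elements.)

8

A longest alternating subsequence is 8, 6, 13, 6, 9, 8, 14, 9 (positions 1,2,3,4,6,7,10,11); its 7 consecutive differences strictly alternate in sign, and length 8 is optimal.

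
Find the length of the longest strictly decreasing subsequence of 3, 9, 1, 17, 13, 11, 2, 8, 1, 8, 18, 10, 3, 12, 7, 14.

Let dp[i] be the longest decreasing subsequence ending at position i. Then dp = [1, 1, 2, 1, 2, 3, 4, 4, 5, 4, 1, 4, 5, 3, 5, 2].
The maximum is 5; one witness is 17, 13, 11, 2, 1 at positions 4,5,6,7,9.

5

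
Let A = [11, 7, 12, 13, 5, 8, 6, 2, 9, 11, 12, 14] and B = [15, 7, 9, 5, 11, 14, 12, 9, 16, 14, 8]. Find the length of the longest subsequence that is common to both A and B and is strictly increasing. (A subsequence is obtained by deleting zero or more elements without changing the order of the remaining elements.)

For each value that appears in both, track the longest common increasing run ending there.
The best achievable length is 5; one witness is 7, 9, 11, 12, 14 (A-positions 2,9,10,11,12, B-positions 2,3,5,7,10).

5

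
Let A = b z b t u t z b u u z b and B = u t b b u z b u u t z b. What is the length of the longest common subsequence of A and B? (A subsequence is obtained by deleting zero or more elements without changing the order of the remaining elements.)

Backtracking the LCS table gives one alignment: b (A1,B3) → b (A3,B4) → u (A5,B5) → z (A7,B6) → b (A8,B7) → u (A9,B8) → u (A10,B9) → z (A11,B11) → b (A12,B12).
So the longest common subsequence has length 9.

9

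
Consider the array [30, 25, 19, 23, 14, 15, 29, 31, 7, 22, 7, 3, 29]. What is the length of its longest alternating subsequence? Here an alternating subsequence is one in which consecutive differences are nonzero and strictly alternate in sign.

A longest alternating subsequence is 30, 19, 23, 14, 15, 7, 22, 7, 29 (positions 1,3,4,5,6,9,10,11,13); its 8 consecutive differences strictly alternate in sign, and length 9 is optimal.

9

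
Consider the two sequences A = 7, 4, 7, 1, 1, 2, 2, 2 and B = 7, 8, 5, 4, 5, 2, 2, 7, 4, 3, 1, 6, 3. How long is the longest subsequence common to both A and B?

4

A longest common subsequence is 7, 4, 7, 1 (length 4); the LCS DP confirms no longer common subsequence exists.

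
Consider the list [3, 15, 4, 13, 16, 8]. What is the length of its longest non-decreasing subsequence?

4

Let dp[i] be the longest non-decreasing subsequence ending at position i. Then dp = [1, 2, 2, 3, 4, 3].
The maximum is 4; one witness is 3, 4, 13, 16 at positions 1,3,4,5.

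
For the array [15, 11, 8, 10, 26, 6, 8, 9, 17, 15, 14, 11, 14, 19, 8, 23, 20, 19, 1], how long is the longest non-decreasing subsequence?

7

Scanning left to right, the best length ending at each element is: 15→1, 11→1, 8→1, 10→2, 26→3, 6→1, 8→2, 9→3, 17→4, 15→4, 14→4, 11→4, 14→5, 19→6, 8→3, 23→7, 20→7, 19→7, 1→1.
So the longest non-decreasing subsequence has length 7, e.g. 8, 8, 9, 14, 14, 19, 23.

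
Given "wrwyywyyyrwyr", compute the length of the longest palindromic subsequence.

9

One longest palindromic subsequence is rywyyywyr (positions 2,4,6,7,8,9,11,12,13); it reads the same forward and backward, and the interval DP gives dp[1][13] = 9.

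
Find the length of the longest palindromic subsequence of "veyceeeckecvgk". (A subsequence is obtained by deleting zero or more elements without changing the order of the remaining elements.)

9

One longest palindromic subsequence is veceeecev (positions 1,2,4,5,6,7,8,10,12); it reads the same forward and backward, and the interval DP gives dp[1][14] = 9.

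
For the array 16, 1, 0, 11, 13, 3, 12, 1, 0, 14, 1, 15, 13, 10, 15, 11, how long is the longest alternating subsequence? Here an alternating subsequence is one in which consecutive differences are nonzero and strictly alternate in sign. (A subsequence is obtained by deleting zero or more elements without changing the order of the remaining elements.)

Track the best alternating length ending on an up-step vs a down-step at each position: up/down = 1/1, 1/2, 1/2, 3/2, 3/2, 3/4, 5/4, 3/6, 1/6, 7/2, 7/8, 9/2, 9/10, 9/10, 11/2, 11/12.
The maximum over both is 12; one such subsequence is 16, 1, 11, 3, 12, 1, 14, 1, 15, 13, 15, 11.

12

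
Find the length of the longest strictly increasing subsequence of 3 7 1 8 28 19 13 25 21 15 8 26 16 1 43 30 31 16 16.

Let dp[i] be the longest increasing subsequence ending at position i. Then dp = [1, 2, 1, 3, 4, 4, 4, 5, 5, 5, 3, 6, 6, 1, 7, 7, 8, 6, 6].
The maximum is 8; one witness is 3, 7, 8, 19, 25, 26, 30, 31 at positions 1,2,4,6,8,12,16,17.

8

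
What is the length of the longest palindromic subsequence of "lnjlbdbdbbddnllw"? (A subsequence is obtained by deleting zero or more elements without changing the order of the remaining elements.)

Using dp[i][j] = 2 + dp[i+1][j−1] if the ends match, else max(dp[i+1][j], dp[i][j−1]):
dp[1][16] = 10. A witness is llddbbddll at positions 1,4,6,8,9,10,11,12,14,15.

10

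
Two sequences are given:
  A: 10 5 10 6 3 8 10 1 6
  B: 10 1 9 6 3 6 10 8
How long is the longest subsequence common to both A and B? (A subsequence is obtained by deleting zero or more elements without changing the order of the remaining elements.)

Backtracking the LCS table gives one alignment: 10 (A1,B1) → 6 (A4,B4) → 3 (A5,B5) → 8 (A6,B8).
So the longest common subsequence has length 4.

4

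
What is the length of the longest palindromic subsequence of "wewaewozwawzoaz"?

9

Using dp[i][j] = 2 + dp[i+1][j−1] if the ends match, else max(dp[i+1][j], dp[i][j−1]):
dp[1][15] = 9. A witness is aozwawzoa at positions 4,7,8,9,10,11,12,13,14.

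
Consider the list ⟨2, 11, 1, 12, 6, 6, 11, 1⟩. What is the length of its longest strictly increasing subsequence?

Let dp[i] be the longest increasing subsequence ending at position i. Then dp = [1, 2, 1, 3, 2, 2, 3, 1].
The maximum is 3; one witness is 2, 11, 12 at positions 1,2,4.

3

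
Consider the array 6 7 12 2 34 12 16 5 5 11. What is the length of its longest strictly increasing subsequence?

4

One longest increasing subsequence is 6, 7, 12, 34 (positions 1,2,3,5), of length 4; no longer one exists.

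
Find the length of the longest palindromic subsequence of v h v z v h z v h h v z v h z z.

11

Using dp[i][j] = 2 + dp[i+1][j−1] if the ends match, else max(dp[i+1][j], dp[i][j−1]):
dp[1][16] = 11. A witness is hvzvhhhvzvh at positions 2,3,4,5,6,9,10,11,12,13,14.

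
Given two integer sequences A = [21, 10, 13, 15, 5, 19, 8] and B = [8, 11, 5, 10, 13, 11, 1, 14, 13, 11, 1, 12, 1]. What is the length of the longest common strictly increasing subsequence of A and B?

For each value that appears in both, track the longest common increasing run ending there.
The best achievable length is 2; one witness is 10, 13 (A-positions 2,3, B-positions 4,5).

2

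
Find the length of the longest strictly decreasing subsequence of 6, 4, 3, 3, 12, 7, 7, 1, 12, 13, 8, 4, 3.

4

One longest decreasing subsequence is 6, 4, 3, 1 (positions 1,2,3,8), of length 4; no longer one exists.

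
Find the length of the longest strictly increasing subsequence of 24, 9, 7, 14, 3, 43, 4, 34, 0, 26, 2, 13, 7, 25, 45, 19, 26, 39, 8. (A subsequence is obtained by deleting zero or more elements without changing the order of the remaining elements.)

6

Let dp[i] be the longest increasing subsequence ending at position i. Then dp = [1, 1, 1, 2, 1, 3, 2, 3, 1, 3, 2, 3, 3, 4, 5, 4, 5, 6, 4].
The maximum is 6; one witness is 3, 4, 13, 25, 26, 39 at positions 5,7,12,14,17,18.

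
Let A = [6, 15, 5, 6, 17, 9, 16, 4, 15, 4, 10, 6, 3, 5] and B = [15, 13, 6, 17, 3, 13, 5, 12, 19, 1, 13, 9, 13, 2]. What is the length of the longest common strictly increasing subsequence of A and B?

A longest common strictly increasing subsequence is 15, 17 (length 2); it appears in order in both A and B, and no longer such subsequence exists.

2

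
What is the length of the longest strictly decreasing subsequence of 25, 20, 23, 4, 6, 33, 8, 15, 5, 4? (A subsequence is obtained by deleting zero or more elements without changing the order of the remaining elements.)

5

One longest decreasing subsequence is 25, 20, 6, 5, 4 (positions 1,2,5,9,10), of length 5; no longer one exists.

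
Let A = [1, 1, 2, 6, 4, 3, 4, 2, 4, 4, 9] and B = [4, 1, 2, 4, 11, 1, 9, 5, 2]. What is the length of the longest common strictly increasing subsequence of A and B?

4

For each value that appears in both, track the longest common increasing run ending there.
The best achievable length is 4; one witness is 1, 2, 4, 9 (A-positions 1,3,5,11, B-positions 2,3,4,7).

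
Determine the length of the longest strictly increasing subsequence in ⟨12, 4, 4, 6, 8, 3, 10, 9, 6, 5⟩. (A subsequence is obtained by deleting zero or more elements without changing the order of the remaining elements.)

4

Scanning left to right, the best length ending at each element is: 12→1, 4→1, 4→1, 6→2, 8→3, 3→1, 10→4, 9→4, 6→2, 5→2.
So the longest increasing subsequence has length 4, e.g. 4, 6, 8, 10.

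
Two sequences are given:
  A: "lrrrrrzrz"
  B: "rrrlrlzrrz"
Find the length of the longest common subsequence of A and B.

A longest common subsequence is rrrrrrz (length 7); the LCS DP confirms no longer common subsequence exists.

7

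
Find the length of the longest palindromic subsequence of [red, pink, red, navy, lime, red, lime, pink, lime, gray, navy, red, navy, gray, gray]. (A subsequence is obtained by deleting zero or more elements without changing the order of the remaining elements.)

7

One longest palindromic subsequence is navy red lime pink lime red navy (positions 4,6,7,8,9,12,13); it reads the same forward and backward, and the interval DP gives dp[1][15] = 7.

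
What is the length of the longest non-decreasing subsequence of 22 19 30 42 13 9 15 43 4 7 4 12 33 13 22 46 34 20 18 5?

6

One longest non-decreasing subsequence is 4, 7, 12, 13, 22, 46 (positions 9,10,12,14,15,16), of length 6; no longer one exists.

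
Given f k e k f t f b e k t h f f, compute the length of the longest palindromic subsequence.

Using dp[i][j] = 2 + dp[i+1][j−1] if the ends match, else max(dp[i+1][j], dp[i][j−1]):
dp[1][14] = 9. A witness is fkeftfekf at positions 1,2,3,5,6,7,9,10,14.

9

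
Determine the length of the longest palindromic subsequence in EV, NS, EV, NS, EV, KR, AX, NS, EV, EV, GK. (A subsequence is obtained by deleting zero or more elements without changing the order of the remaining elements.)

7

Using dp[i][j] = 2 + dp[i+1][j−1] if the ends match, else max(dp[i+1][j], dp[i][j−1]):
dp[1][11] = 7. A witness is EV EV NS AX NS EV EV at positions 1,3,4,7,8,9,10.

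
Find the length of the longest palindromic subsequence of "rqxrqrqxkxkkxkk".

6

One longest palindromic subsequence is kxkkxk (positions 9,10,11,12,13,15); it reads the same forward and backward, and the interval DP gives dp[1][15] = 6.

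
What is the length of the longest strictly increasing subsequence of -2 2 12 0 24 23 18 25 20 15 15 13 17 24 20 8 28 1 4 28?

7

Let dp[i] be the longest increasing subsequence ending at position i. Then dp = [1, 2, 3, 2, 4, 4, 4, 5, 5, 4, 4, 4, 5, 6, 6, 3, 7, 3, 4, 7].
The maximum is 7; one witness is -2, 2, 12, 18, 20, 24, 28 at positions 1,2,3,7,9,14,17.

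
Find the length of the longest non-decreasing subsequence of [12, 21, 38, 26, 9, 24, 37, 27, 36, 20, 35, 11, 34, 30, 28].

5

One longest non-decreasing subsequence is 12, 21, 26, 27, 36 (positions 1,2,4,8,9), of length 5; no longer one exists.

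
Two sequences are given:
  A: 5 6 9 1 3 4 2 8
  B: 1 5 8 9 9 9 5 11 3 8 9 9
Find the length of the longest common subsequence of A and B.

4

Backtracking the LCS table gives one alignment: 5 (A1,B2) → 9 (A3,B6) → 3 (A5,B9) → 8 (A8,B10).
So the longest common subsequence has length 4.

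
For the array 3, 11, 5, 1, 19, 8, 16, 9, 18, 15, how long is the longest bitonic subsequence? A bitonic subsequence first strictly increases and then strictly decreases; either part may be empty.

One longest bitonic subsequence is 3, 5, 8, 16, 18, 15 (positions 1,3,6,7,9,10): it rises to 18 then falls. Length 6 is optimal.

6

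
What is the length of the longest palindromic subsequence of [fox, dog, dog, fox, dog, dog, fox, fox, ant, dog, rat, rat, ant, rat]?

Using dp[i][j] = 2 + dp[i+1][j−1] if the ends match, else max(dp[i+1][j], dp[i][j−1]):
dp[1][14] = 7. A witness is fox dog dog fox dog dog fox at positions 1,2,3,4,5,6,8.

7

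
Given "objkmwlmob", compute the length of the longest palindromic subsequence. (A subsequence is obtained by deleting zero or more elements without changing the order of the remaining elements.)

5

Using dp[i][j] = 2 + dp[i+1][j−1] if the ends match, else max(dp[i+1][j], dp[i][j−1]):
dp[1][10] = 5. A witness is bmlmb at positions 2,5,7,8,10.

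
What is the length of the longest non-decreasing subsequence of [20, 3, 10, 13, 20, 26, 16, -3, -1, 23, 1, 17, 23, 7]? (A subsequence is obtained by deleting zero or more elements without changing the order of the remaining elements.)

6

Let dp[i] be the longest non-decreasing subsequence ending at position i. Then dp = [1, 1, 2, 3, 4, 5, 4, 1, 2, 5, 3, 5, 6, 4].
The maximum is 6; one witness is 3, 10, 13, 20, 23, 23 at positions 2,3,4,5,10,13.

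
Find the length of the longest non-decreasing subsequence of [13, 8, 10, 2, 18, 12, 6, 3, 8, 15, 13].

Let dp[i] be the longest non-decreasing subsequence ending at position i. Then dp = [1, 1, 2, 1, 3, 3, 2, 2, 3, 4, 4].
The maximum is 4; one witness is 8, 10, 12, 15 at positions 2,3,6,10.

4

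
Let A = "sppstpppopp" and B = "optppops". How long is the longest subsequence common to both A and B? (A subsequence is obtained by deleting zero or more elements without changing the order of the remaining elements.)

6

Backtracking the LCS table gives one alignment: p (A3,B2) → t (A5,B3) → p (A7,B4) → p (A8,B5) → o (A9,B6) → p (A10,B7).
So the longest common subsequence has length 6.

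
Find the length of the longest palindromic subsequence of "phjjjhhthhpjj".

Using dp[i][j] = 2 + dp[i+1][j−1] if the ends match, else max(dp[i+1][j], dp[i][j−1]):
dp[1][13] = 9. A witness is jjhhthhjj at positions 3,4,6,7,8,9,10,12,13.

9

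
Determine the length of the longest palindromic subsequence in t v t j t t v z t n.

Using dp[i][j] = 2 + dp[i+1][j−1] if the ends match, else max(dp[i+1][j], dp[i][j−1]):
dp[1][10] = 7. A witness is tvtttvt at positions 1,2,3,5,6,7,9.

7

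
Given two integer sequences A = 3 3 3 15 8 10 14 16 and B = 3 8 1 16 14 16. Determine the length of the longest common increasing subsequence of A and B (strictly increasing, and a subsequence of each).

A longest common strictly increasing subsequence is 3, 8, 14, 16 (length 4); it appears in order in both A and B, and no longer such subsequence exists.

4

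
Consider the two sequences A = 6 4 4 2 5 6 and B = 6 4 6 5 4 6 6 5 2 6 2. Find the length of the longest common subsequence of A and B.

Backtracking the LCS table gives one alignment: 6 (A1,B1) → 4 (A2,B2) → 4 (A3,B5) → 2 (A4,B9) → 6 (A6,B10).
So the longest common subsequence has length 5.

5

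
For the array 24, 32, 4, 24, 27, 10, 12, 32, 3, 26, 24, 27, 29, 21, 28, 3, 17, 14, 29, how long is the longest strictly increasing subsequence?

7

Scanning left to right, the best length ending at each element is: 24→1, 32→2, 4→1, 24→2, 27→3, 10→2, 12→3, 32→4, 3→1, 26→4, 24→4, 27→5, 29→6, 21→4, 28→6, 3→1, 17→4, 14→4, 29→7.
So the longest increasing subsequence has length 7, e.g. 4, 10, 12, 26, 27, 28, 29.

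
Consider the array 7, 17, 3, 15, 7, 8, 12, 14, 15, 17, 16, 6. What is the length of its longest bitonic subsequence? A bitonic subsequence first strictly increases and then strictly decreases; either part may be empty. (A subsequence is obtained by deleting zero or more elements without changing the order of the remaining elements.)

9

One longest bitonic subsequence is 3, 7, 8, 12, 14, 15, 17, 16, 6 (positions 3,5,6,7,8,9,10,11,12): it rises to 17 then falls. Length 9 is optimal.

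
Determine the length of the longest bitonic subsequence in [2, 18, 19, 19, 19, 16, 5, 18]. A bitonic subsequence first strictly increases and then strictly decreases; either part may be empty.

One longest bitonic subsequence is 2, 18, 19, 16, 5 (positions 1,2,3,6,7): it rises to 19 then falls. Length 5 is optimal.

5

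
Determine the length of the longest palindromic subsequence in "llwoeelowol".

Using dp[i][j] = 2 + dp[i+1][j−1] if the ends match, else max(dp[i+1][j], dp[i][j−1]):
dp[1][11] = 8. A witness is lwoeeowl at positions 1,3,4,5,6,8,9,11.

8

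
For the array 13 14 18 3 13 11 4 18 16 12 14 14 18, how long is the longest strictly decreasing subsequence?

One longest decreasing subsequence is 14, 13, 11, 4 (positions 2,5,6,7), of length 4; no longer one exists.

4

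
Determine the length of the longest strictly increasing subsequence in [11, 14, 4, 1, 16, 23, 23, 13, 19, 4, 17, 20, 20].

5

Let dp[i] be the longest increasing subsequence ending at position i. Then dp = [1, 2, 1, 1, 3, 4, 4, 2, 4, 2, 4, 5, 5].
The maximum is 5; one witness is 11, 14, 16, 19, 20 at positions 1,2,5,9,12.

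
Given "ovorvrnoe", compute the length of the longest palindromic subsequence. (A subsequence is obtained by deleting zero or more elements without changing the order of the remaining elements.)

5

One longest palindromic subsequence is orvro (positions 3,4,5,6,8); it reads the same forward and backward, and the interval DP gives dp[1][9] = 5.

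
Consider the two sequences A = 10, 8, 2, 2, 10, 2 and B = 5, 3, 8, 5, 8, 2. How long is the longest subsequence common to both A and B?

Backtracking the LCS table gives one alignment: 8 (A2,B5) → 2 (A6,B6).
So the longest common subsequence has length 2.

2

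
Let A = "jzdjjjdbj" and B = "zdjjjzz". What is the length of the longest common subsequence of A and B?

Backtracking the LCS table gives one alignment: z (A2,B1) → d (A3,B2) → j (A4,B3) → j (A5,B4) → j (A6,B5).
So the longest common subsequence has length 5.

5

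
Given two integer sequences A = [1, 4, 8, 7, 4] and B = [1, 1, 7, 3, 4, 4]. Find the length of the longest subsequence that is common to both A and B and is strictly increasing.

For each value that appears in both, track the longest common increasing run ending there.
The best achievable length is 2; one witness is 1, 7 (A-positions 1,4, B-positions 1,3).

2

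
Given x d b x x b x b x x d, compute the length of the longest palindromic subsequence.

9

Using dp[i][j] = 2 + dp[i+1][j−1] if the ends match, else max(dp[i+1][j], dp[i][j−1]):
dp[1][11] = 9. A witness is dxxbxbxxd at positions 2,4,5,6,7,8,9,10,11.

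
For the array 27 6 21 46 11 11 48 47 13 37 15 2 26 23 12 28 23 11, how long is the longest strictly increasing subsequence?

6

Let dp[i] be the longest increasing subsequence ending at position i. Then dp = [1, 1, 2, 3, 2, 2, 4, 4, 3, 4, 4, 1, 5, 5, 3, 6, 5, 2].
The maximum is 6; one witness is 6, 11, 13, 15, 26, 28 at positions 2,5,9,11,13,16.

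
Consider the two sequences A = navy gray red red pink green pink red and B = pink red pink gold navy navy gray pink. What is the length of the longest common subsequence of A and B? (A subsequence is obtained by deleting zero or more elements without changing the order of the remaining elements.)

3

Backtracking the LCS table gives one alignment: navy (A1,B6) → gray (A2,B7) → pink (A7,B8).
So the longest common subsequence has length 3.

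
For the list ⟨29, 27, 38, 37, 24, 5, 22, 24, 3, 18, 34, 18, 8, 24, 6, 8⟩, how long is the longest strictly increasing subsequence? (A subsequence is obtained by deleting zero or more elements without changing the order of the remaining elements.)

4

Scanning left to right, the best length ending at each element is: 29→1, 27→1, 38→2, 37→2, 24→1, 5→1, 22→2, 24→3, 3→1, 18→2, 34→4, 18→2, 8→2, 24→3, 6→2, 8→3.
So the longest increasing subsequence has length 4, e.g. 5, 22, 24, 34.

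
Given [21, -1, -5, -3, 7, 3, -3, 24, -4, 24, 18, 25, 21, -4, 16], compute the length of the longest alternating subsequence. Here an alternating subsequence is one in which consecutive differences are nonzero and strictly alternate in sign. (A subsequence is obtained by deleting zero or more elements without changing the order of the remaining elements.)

11

Track the best alternating length ending on an up-step vs a down-step at each position: up/down = 1/1, 1/2, 1/2, 3/2, 3/2, 3/4, 3/4, 5/1, 3/6, 7/1, 7/8, 9/1, 9/10, 3/10, 11/10.
The maximum over both is 11; one such subsequence is 21, -1, 7, 3, 24, -4, 24, 18, 25, -4, 16.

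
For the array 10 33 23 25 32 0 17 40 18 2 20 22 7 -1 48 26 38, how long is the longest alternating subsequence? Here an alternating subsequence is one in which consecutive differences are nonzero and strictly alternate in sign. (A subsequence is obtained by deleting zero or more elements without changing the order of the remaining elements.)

12

A longest alternating subsequence is 10, 33, 23, 25, 0, 40, 18, 20, 7, 48, 26, 38 (positions 1,2,3,4,6,8,9,11,13,15,16,17); its 11 consecutive differences strictly alternate in sign, and length 12 is optimal.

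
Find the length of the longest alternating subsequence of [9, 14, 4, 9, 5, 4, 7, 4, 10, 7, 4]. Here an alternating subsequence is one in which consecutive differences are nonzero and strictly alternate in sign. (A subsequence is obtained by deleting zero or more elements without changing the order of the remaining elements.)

9

Track the best alternating length ending on an up-step vs a down-step at each position: up/down = 1/1, 2/1, 1/3, 4/3, 4/5, 1/5, 6/5, 1/7, 8/3, 8/9, 1/9.
The maximum over both is 9; one such subsequence is 9, 14, 4, 9, 5, 7, 4, 10, 7.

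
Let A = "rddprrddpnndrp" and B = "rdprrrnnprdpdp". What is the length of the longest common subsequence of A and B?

Backtracking the LCS table gives one alignment: r (A1,B1) → d (A3,B2) → p (A4,B3) → r (A5,B6) → r (A6,B10) → d (A8,B11) → p (A9,B12) → d (A12,B13) → p (A14,B14).
So the longest common subsequence has length 9.

9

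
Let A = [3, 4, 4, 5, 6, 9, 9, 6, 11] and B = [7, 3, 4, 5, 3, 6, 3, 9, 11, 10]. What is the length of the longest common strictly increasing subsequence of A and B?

6

A longest common strictly increasing subsequence is 3, 4, 5, 6, 9, 11 (length 6); it appears in order in both A and B, and no longer such subsequence exists.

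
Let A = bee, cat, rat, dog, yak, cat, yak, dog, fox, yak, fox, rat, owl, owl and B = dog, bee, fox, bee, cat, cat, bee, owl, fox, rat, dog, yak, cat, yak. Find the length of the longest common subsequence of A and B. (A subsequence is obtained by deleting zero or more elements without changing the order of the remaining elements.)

7

A longest common subsequence is bee, cat, rat, dog, yak, cat, yak (length 7); the LCS DP confirms no longer common subsequence exists.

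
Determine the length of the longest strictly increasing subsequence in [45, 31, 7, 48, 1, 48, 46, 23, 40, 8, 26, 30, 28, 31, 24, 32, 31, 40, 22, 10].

Scanning left to right, the best length ending at each element is: 45→1, 31→1, 7→1, 48→2, 1→1, 48→2, 46→2, 23→2, 40→3, 8→2, 26→3, 30→4, 28→4, 31→5, 24→3, 32→6, 31→5, 40→7, 22→3, 10→3.
So the longest increasing subsequence has length 7, e.g. 7, 23, 26, 30, 31, 32, 40.

7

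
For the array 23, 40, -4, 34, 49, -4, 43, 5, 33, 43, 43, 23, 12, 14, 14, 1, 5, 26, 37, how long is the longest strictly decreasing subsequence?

One longest decreasing subsequence is 40, 34, 33, 23, 12, 1 (positions 2,4,9,12,13,16), of length 6; no longer one exists.

6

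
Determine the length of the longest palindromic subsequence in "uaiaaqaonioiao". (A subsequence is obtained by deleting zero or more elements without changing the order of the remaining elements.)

7

One longest palindromic subsequence is aioioia (positions 2,3,8,10,11,12,13); it reads the same forward and backward, and the interval DP gives dp[1][14] = 7.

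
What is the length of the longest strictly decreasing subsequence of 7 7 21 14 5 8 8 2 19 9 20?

4

Let dp[i] be the longest decreasing subsequence ending at position i. Then dp = [1, 1, 1, 2, 3, 3, 3, 4, 2, 3, 2].
The maximum is 4; one witness is 21, 14, 5, 2 at positions 3,4,5,8.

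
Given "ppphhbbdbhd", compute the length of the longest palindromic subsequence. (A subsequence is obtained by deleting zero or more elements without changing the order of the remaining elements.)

One longest palindromic subsequence is hbdbh (positions 5,6,8,9,10); it reads the same forward and backward, and the interval DP gives dp[1][11] = 5.

5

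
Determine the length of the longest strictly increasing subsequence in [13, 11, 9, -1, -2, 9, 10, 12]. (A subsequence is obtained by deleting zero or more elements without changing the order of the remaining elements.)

One longest increasing subsequence is -1, 9, 10, 12 (positions 4,6,7,8), of length 4; no longer one exists.

4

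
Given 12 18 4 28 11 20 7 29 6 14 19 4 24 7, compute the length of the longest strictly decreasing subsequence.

One longest decreasing subsequence is 12, 11, 7, 6, 4 (positions 1,5,7,9,12), of length 5; no longer one exists.

5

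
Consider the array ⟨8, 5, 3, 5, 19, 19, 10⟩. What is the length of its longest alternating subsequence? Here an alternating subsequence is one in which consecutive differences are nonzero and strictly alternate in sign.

A longest alternating subsequence is 8, 5, 19, 10 (positions 1,2,5,7); its 3 consecutive differences strictly alternate in sign, and length 4 is optimal.

4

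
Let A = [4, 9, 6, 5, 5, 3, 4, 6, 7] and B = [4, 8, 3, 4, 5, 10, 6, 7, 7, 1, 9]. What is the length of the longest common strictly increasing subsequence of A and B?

A longest common strictly increasing subsequence is 3, 4, 6, 7 (length 4); it appears in order in both A and B, and no longer such subsequence exists.

4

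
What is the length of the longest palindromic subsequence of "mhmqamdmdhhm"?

Using dp[i][j] = 2 + dp[i+1][j−1] if the ends match, else max(dp[i+1][j], dp[i][j−1]):
dp[1][12] = 7. A witness is mhdmdhm at positions 1,2,7,8,9,11,12.

7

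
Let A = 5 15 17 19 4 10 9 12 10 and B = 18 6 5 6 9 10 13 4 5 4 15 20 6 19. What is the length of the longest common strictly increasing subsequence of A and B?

3

For each value that appears in both, track the longest common increasing run ending there.
The best achievable length is 3; one witness is 5, 9, 10 (A-positions 1,7,9, B-positions 3,5,6).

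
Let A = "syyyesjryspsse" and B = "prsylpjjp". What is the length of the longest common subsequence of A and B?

Backtracking the LCS table gives one alignment: s (A1,B3) → y (A2,B4) → j (A7,B8) → p (A11,B9).
So the longest common subsequence has length 4.

4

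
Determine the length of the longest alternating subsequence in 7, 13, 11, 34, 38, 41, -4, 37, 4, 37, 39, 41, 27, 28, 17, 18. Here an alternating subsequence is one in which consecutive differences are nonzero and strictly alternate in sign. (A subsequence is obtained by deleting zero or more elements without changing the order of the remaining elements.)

Track the best alternating length ending on an up-step vs a down-step at each position: up/down = 1/1, 2/1, 2/3, 4/1, 4/1, 4/1, 1/5, 6/5, 6/7, 8/5, 8/5, 8/1, 8/9, 10/9, 8/11, 12/11.
The maximum over both is 12; one such subsequence is 7, 13, 11, 34, -4, 37, 4, 37, 27, 28, 17, 18.

12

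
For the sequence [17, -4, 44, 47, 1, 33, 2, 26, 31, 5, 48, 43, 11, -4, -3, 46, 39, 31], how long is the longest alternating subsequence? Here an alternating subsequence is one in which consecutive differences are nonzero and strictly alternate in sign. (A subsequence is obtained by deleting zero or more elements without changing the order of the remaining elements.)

12

Track the best alternating length ending on an up-step vs a down-step at each position: up/down = 1/1, 1/2, 3/1, 3/1, 3/4, 5/4, 5/6, 7/6, 7/6, 7/8, 9/1, 9/10, 9/10, 1/10, 11/10, 11/10, 11/12, 11/12.
The maximum over both is 12; one such subsequence is 17, -4, 44, 1, 33, 2, 26, 5, 48, 43, 46, 39.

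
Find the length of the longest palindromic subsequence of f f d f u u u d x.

One longest palindromic subsequence is duuud (positions 3,5,6,7,8); it reads the same forward and backward, and the interval DP gives dp[1][9] = 5.

5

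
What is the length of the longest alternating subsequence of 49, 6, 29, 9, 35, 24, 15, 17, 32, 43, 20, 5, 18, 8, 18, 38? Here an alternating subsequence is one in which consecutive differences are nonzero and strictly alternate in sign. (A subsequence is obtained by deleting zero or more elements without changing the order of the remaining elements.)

11

A longest alternating subsequence is 49, 6, 29, 9, 35, 15, 17, 5, 18, 8, 18 (positions 1,2,3,4,5,7,8,12,13,14,15); its 10 consecutive differences strictly alternate in sign, and length 11 is optimal.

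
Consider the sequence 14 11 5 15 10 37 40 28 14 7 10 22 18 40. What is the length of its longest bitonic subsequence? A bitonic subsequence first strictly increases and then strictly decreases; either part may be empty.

7

Let inc[i] be the LIS ending at i and dec[i] the longest strictly decreasing subsequence starting at i. inc = [1, 1, 1, 2, 2, 3, 4, 3, 3, 2, 3, 4, 4, 5], dec = [4, 3, 1, 3, 2, 4, 4, 3, 2, 1, 1, 2, 1, 1].
max_i inc[i]+dec[i]−1 = 7, with one witness 14, 15, 37, 40, 28, 22, 18.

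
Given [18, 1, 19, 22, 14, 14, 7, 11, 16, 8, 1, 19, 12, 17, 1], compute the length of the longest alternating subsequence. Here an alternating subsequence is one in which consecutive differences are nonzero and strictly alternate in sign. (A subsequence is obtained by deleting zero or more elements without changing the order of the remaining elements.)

A longest alternating subsequence is 18, 1, 19, 7, 11, 8, 19, 12, 17, 1 (positions 1,2,3,7,8,10,12,13,14,15); its 9 consecutive differences strictly alternate in sign, and length 10 is optimal.

10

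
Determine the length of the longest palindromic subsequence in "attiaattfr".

One longest palindromic subsequence is ttaatt (positions 2,3,5,6,7,8); it reads the same forward and backward, and the interval DP gives dp[1][10] = 6.

6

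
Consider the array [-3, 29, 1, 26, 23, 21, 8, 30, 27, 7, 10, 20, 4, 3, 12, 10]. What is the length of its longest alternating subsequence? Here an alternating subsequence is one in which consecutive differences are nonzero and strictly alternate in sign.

11

Track the best alternating length ending on an up-step vs a down-step at each position: up/down = 1/1, 2/1, 2/3, 4/3, 4/5, 4/5, 4/5, 6/1, 6/7, 4/7, 8/7, 8/7, 4/9, 4/9, 10/9, 10/11.
The maximum over both is 11; one such subsequence is -3, 29, 1, 26, 23, 30, 7, 10, 4, 12, 10.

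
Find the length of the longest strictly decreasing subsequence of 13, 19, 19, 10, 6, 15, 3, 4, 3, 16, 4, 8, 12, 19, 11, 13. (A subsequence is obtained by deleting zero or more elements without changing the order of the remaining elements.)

Let dp[i] be the longest decreasing subsequence ending at position i. Then dp = [1, 1, 1, 2, 3, 2, 4, 4, 5, 2, 4, 3, 3, 1, 4, 3].
The maximum is 5; one witness is 13, 10, 6, 4, 3 at positions 1,4,5,8,9.

5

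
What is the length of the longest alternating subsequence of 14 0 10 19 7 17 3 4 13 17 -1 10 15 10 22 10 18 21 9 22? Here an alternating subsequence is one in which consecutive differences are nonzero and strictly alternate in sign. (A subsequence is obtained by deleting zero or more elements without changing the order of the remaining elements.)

Track the best alternating length ending on an up-step vs a down-step at each position: up/down = 1/1, 1/2, 3/2, 3/1, 3/4, 5/4, 3/6, 7/6, 7/6, 7/4, 1/8, 9/8, 9/8, 9/10, 11/1, 9/12, 13/12, 13/12, 9/14, 15/1.
The maximum over both is 15; one such subsequence is 14, 0, 10, 7, 17, 3, 4, -1, 15, 10, 22, 10, 18, 9, 22.

15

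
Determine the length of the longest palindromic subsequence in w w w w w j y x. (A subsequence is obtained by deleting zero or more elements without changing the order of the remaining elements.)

5

One longest palindromic subsequence is wwwww (positions 1,2,3,4,5); it reads the same forward and backward, and the interval DP gives dp[1][8] = 5.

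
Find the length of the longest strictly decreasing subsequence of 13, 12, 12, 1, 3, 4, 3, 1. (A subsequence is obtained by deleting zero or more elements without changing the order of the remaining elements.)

5

Scanning left to right, the best length ending at each element is: 13→1, 12→2, 12→2, 1→3, 3→3, 4→3, 3→4, 1→5.
So the longest decreasing subsequence has length 5, e.g. 13, 12, 4, 3, 1.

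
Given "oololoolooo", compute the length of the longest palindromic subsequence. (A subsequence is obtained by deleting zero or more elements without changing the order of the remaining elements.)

One longest palindromic subsequence is oooloolooo (positions 1,2,4,5,6,7,8,9,10,11); it reads the same forward and backward, and the interval DP gives dp[1][11] = 10.

10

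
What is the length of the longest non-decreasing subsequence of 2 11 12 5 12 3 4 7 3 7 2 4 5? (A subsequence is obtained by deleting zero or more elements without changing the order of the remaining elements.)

Let dp[i] be the longest non-decreasing subsequence ending at position i. Then dp = [1, 2, 3, 2, 4, 2, 3, 4, 3, 5, 2, 4, 5].
The maximum is 5; one witness is 2, 3, 4, 7, 7 at positions 1,6,7,8,10.

5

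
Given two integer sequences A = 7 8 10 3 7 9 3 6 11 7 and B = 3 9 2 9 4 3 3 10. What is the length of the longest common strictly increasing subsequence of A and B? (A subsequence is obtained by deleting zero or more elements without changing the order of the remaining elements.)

2

A longest common strictly increasing subsequence is 3, 9 (length 2); it appears in order in both A and B, and no longer such subsequence exists.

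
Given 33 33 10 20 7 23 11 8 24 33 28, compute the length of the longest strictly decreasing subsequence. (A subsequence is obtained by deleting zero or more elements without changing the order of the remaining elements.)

Let dp[i] be the longest decreasing subsequence ending at position i. Then dp = [1, 1, 2, 2, 3, 2, 3, 4, 2, 1, 2].
The maximum is 4; one witness is 33, 20, 11, 8 at positions 1,4,7,8.

4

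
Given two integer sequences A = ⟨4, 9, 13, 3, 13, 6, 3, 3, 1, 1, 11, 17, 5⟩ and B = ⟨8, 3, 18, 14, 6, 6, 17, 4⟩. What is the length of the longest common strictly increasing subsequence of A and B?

3

A longest common strictly increasing subsequence is 3, 6, 17 (length 3); it appears in order in both A and B, and no longer such subsequence exists.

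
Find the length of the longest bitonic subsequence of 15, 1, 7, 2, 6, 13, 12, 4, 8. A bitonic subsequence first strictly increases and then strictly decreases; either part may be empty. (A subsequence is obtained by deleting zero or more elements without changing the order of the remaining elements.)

6

One longest bitonic subsequence is 1, 2, 6, 13, 12, 8 (positions 2,4,5,6,7,9): it rises to 13 then falls. Length 6 is optimal.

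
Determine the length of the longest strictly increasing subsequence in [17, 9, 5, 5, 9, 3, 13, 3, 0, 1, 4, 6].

4

Scanning left to right, the best length ending at each element is: 17→1, 9→1, 5→1, 5→1, 9→2, 3→1, 13→3, 3→1, 0→1, 1→2, 4→3, 6→4.
So the longest increasing subsequence has length 4, e.g. 0, 1, 4, 6.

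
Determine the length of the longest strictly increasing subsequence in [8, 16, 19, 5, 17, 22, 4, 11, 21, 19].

4

Scanning left to right, the best length ending at each element is: 8→1, 16→2, 19→3, 5→1, 17→3, 22→4, 4→1, 11→2, 21→4, 19→4.
So the longest increasing subsequence has length 4, e.g. 8, 16, 19, 22.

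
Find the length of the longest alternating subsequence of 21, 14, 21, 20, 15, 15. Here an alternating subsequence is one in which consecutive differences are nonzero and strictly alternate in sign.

4

Track the best alternating length ending on an up-step vs a down-step at each position: up/down = 1/1, 1/2, 3/1, 3/4, 3/4, 3/4.
The maximum over both is 4; one such subsequence is 21, 14, 21, 20.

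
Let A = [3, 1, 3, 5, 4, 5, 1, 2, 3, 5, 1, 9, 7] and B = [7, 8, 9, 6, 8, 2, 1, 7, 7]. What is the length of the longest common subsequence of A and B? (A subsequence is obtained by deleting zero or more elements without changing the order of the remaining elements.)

Backtracking the LCS table gives one alignment: 2 (A8,B6) → 1 (A11,B7) → 7 (A13,B9).
So the longest common subsequence has length 3.

3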